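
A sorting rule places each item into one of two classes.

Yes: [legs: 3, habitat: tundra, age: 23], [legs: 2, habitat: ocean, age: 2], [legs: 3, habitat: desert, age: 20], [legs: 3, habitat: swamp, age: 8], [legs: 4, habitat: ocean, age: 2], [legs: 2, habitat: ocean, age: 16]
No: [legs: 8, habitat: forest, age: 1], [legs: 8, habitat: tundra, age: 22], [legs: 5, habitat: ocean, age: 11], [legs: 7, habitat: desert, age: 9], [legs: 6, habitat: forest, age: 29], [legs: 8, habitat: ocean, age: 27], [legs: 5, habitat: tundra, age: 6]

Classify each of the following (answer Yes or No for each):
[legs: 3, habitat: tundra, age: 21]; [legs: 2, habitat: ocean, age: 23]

The simplest hypothesis consistent with all the labels is: legs ≤ 4.

Yes, Yes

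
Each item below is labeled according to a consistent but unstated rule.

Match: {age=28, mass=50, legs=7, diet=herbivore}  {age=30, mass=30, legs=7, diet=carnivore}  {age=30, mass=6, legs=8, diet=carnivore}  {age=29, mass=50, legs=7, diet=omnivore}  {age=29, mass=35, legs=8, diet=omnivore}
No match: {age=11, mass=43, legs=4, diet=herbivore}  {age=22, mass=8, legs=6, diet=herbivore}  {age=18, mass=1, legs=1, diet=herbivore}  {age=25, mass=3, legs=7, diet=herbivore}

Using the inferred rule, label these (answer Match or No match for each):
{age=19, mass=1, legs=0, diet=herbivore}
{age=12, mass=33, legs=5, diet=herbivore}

Rule: age ≥ 28. This holds for each 'Match' example and fails for each 'No match' one.

No match, No match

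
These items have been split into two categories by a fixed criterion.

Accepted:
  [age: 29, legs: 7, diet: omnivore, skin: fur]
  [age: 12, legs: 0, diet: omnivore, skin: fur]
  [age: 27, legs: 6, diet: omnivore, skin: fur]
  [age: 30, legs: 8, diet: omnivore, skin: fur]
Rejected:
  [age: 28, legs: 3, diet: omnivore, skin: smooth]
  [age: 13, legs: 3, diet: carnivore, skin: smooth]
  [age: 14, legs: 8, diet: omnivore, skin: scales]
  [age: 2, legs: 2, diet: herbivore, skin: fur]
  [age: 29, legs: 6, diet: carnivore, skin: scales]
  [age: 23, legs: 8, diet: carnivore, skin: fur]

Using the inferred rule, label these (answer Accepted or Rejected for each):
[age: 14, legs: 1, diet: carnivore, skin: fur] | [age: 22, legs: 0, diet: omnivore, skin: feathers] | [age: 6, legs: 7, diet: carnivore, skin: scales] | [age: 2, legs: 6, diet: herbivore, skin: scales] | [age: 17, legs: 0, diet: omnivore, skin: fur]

Rejected, Rejected, Rejected, Rejected, Accepted

'Accepted' ⟺ diet is omnivore AND skin is fur.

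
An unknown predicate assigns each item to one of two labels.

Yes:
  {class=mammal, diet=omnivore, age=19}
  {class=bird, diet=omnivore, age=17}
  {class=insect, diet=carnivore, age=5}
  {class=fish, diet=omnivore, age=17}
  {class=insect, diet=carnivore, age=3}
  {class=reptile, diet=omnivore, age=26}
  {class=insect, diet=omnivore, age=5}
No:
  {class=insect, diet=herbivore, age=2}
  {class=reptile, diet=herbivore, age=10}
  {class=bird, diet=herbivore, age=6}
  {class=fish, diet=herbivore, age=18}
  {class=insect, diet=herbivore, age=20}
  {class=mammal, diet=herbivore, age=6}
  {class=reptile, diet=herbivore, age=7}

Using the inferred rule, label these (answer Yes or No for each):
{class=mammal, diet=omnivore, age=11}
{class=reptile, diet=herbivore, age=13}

Yes, No

'Yes' ⟺ diet is not herbivore.
Yes: {class=mammal, diet=omnivore, age=11}, since diet is omnivore. No: {class=reptile, diet=herbivore, age=13}, since diet is herbivore.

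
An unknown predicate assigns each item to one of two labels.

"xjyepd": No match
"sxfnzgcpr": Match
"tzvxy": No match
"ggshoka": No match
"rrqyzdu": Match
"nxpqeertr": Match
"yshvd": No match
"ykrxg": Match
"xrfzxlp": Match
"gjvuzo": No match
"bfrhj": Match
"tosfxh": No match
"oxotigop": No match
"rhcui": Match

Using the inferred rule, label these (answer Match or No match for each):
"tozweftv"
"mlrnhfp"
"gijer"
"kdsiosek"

No match, Match, Match, No match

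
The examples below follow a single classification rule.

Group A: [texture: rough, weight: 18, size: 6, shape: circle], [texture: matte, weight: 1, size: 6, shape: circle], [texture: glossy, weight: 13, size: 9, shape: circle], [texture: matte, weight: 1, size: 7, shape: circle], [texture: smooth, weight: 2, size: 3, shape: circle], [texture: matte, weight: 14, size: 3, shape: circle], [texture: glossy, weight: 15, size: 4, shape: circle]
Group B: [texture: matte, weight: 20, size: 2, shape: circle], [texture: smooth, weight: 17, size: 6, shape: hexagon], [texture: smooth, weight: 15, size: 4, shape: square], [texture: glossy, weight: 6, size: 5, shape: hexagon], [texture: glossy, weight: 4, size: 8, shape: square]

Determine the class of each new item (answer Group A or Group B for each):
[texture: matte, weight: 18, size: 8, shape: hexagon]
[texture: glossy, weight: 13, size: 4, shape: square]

Group B, Group B

The common property of the 'Group A' items is: shape is circle AND size ≥ 3. No 'Group B' item has it.
Group B: [texture: matte, weight: 18, size: 8, shape: hexagon], since shape is hexagon, size = 8.
Group B: [texture: glossy, weight: 13, size: 4, shape: square], since shape is square, size = 4.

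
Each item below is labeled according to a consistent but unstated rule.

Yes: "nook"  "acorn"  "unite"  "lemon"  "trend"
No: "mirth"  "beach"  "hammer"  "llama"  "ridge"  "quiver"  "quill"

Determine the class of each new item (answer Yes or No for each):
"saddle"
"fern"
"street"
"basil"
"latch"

The pattern is that an item is 'Yes' exactly when: contains 'n'.
"saddle" — no 'n', hence No.
"fern" — has 'n', hence Yes.
"street" — no 'n', hence No.
"basil" — no 'n', hence No.
"latch" — no 'n', hence No.

No, Yes, No, No, No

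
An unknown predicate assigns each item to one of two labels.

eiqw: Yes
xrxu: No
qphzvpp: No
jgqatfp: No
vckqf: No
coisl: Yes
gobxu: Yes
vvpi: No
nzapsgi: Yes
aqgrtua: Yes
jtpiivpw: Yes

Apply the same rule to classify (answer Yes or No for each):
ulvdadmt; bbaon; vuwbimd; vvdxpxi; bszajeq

Yes, Yes, Yes, No, Yes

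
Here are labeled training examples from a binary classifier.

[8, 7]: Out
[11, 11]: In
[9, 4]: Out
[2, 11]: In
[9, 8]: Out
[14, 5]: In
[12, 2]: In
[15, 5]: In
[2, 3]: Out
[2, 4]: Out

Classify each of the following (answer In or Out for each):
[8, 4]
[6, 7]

Out, Out

The classifier is using: max ≥ 11.
[8, 4]: Out (max 8).
[6, 7]: Out (max 7).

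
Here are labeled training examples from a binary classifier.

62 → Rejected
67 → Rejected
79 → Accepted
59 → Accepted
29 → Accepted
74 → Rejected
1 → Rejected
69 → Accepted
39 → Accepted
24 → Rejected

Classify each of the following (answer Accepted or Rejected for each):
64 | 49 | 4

Rejected, Accepted, Rejected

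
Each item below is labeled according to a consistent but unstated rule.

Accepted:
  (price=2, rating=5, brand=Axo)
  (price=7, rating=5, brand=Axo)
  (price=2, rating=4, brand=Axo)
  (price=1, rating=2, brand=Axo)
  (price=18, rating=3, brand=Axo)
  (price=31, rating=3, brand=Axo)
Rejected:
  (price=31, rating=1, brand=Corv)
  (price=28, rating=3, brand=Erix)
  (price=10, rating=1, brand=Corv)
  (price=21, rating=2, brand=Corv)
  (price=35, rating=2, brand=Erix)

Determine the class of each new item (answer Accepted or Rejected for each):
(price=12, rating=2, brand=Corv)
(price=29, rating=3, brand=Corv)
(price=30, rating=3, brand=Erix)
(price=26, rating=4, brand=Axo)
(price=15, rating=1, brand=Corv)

Checking candidate rules against both groups, what survives is: brand is Axo.
(price=12, rating=2, brand=Corv) — brand is Corv, hence Rejected. (price=29, rating=3, brand=Corv) — brand is Corv, hence Rejected. (price=30, rating=3, brand=Erix) — brand is Erix, hence Rejected. (price=26, rating=4, brand=Axo) — brand is Axo, hence Accepted. (price=15, rating=1, brand=Corv) — brand is Corv, hence Rejected.

Rejected, Rejected, Rejected, Accepted, Rejected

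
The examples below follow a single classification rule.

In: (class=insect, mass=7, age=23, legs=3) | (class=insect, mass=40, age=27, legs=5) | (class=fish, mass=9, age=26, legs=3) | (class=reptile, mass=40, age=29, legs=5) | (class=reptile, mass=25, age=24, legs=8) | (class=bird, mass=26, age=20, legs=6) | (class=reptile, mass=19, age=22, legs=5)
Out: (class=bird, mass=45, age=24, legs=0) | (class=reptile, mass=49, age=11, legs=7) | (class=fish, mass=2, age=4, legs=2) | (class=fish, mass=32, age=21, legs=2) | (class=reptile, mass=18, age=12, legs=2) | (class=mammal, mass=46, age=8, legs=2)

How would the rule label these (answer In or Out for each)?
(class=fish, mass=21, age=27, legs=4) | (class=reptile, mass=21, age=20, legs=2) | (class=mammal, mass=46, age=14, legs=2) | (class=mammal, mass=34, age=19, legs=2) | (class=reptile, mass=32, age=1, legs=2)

The pattern is that an item is 'In' exactly when: legs ≥ 3 AND age ≥ 12.

In, Out, Out, Out, Out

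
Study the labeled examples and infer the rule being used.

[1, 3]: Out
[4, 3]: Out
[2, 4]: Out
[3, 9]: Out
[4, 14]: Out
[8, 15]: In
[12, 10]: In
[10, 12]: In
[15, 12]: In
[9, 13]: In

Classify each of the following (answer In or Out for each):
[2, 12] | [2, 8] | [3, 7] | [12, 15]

The simplest hypothesis consistent with all the labels is: sum ≥ 22.
[2, 12]: 2+12 = 14, does not satisfy this → Out.
[2, 8]: 2+8 = 10, does not satisfy this → Out.
[3, 7]: 3+7 = 10, does not satisfy this → Out.
[12, 15]: 12+15 = 27, checks out → In.

Out, Out, Out, In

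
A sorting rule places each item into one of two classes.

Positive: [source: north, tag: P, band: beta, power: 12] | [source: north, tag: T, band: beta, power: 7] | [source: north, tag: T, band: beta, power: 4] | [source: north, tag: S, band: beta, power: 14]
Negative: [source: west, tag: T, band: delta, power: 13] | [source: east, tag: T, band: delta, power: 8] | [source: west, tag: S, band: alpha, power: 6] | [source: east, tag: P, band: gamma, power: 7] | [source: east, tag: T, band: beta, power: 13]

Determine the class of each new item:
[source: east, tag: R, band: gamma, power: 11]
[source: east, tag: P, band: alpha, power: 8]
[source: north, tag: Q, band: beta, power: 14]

One predicate separates the groups cleanly: source is north.
[source: east, tag: R, band: gamma, power: 11]: source is east, lacks this property → Negative. [source: east, tag: P, band: alpha, power: 8]: source is east, lacks this property → Negative. [source: north, tag: Q, band: beta, power: 14]: source is north, fits → Positive.

Negative, Negative, Positive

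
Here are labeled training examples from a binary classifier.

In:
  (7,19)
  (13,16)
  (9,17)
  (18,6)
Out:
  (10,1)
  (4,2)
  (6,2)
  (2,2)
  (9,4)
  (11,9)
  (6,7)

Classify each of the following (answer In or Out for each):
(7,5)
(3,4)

The rule appears to be: sum ≥ 24.

Out, Out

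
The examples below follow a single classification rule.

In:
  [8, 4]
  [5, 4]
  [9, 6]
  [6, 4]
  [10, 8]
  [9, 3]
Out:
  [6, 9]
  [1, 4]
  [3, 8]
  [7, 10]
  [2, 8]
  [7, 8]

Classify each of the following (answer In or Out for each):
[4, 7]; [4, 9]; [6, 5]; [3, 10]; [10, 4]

Out, Out, In, Out, In

'In' ⟺ first > second.
Out: [4, 7], since 4 < 7.
Out: [4, 9], since 4 < 9.
In: [6, 5], since 6 > 5.
Out: [3, 10], since 3 < 10.
In: [10, 4], since 10 > 4.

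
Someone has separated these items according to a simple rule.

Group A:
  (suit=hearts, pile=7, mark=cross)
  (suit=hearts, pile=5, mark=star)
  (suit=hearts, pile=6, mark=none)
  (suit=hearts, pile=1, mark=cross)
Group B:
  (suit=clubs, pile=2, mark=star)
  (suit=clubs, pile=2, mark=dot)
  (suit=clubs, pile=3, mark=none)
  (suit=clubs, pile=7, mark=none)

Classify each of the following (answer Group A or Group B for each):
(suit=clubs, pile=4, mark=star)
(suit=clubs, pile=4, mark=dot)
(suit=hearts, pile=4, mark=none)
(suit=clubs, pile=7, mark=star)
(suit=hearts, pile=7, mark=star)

Group B, Group B, Group A, Group B, Group A

The simplest hypothesis consistent with all the labels is: suit is hearts.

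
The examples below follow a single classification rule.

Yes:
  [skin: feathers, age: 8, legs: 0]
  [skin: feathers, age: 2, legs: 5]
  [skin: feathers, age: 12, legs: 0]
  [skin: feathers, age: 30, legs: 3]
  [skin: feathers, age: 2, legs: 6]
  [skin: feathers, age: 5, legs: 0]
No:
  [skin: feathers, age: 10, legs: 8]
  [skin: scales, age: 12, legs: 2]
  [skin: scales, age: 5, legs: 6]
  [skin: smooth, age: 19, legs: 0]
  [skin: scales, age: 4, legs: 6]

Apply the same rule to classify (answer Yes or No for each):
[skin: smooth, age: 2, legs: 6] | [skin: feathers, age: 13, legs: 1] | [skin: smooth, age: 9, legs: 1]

The distinguishing property — skin is feathers AND legs ≤ 6 — holds for all the 'Yes' cases and none of the 'No' cases.
[skin: smooth, age: 2, legs: 6] → skin is smooth, legs = 6 → No. [skin: feathers, age: 13, legs: 1] → skin is feathers, legs = 1 → Yes. [skin: smooth, age: 9, legs: 1] → skin is smooth, legs = 1 → No.

No, Yes, No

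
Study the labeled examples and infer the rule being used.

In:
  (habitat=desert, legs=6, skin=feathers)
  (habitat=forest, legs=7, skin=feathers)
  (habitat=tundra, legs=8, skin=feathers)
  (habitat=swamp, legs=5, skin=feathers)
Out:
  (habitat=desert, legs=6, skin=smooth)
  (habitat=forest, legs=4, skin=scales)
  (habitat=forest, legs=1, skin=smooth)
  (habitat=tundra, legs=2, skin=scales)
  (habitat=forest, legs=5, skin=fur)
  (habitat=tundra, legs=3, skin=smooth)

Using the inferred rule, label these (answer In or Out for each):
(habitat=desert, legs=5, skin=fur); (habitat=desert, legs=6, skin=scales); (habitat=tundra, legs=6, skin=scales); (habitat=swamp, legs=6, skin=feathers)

Out, Out, Out, In

Every 'In' example satisfies: skin is feathers. None of the 'Out' examples do.
(habitat=desert, legs=5, skin=fur): skin is fur — does not pass, so Out.
(habitat=desert, legs=6, skin=scales): skin is scales — does not pass, so Out.
(habitat=tundra, legs=6, skin=scales): skin is scales — does not pass, so Out.
(habitat=swamp, legs=6, skin=feathers): skin is feathers — meets the rule, so In.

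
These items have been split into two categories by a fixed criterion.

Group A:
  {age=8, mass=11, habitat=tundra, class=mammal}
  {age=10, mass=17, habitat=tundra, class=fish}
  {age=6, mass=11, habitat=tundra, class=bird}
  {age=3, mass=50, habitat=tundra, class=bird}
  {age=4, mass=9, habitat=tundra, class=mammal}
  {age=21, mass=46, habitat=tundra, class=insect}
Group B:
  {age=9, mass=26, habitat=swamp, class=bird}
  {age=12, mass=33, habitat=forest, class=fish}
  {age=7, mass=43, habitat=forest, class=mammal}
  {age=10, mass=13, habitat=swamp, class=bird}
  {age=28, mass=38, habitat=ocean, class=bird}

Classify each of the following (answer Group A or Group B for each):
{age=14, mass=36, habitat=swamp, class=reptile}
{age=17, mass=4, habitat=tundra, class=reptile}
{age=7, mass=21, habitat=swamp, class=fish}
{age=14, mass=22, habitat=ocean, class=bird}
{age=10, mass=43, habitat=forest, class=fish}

Group B, Group A, Group B, Group B, Group B

The common property of the 'Group A' items is: habitat is tundra. No 'Group B' item has it.
{age=14, mass=36, habitat=swamp, class=reptile}: habitat is swamp — does not pass, so Group B. {age=17, mass=4, habitat=tundra, class=reptile}: habitat is tundra — satisfies this, so Group A. {age=7, mass=21, habitat=swamp, class=fish}: habitat is swamp — does not pass, so Group B. {age=14, mass=22, habitat=ocean, class=bird}: habitat is ocean — does not pass, so Group B. {age=10, mass=43, habitat=forest, class=fish}: habitat is forest — does not pass, so Group B.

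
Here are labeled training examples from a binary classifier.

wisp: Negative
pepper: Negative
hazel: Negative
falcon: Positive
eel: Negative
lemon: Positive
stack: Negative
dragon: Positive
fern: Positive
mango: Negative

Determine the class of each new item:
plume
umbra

Rule: ends with 'n'. This holds for each 'Positive' example and fails for each 'Negative' one.
plume: ends with 'e', fails the rule → Negative. umbra: ends with 'a', fails the rule → Negative.

Negative, Negative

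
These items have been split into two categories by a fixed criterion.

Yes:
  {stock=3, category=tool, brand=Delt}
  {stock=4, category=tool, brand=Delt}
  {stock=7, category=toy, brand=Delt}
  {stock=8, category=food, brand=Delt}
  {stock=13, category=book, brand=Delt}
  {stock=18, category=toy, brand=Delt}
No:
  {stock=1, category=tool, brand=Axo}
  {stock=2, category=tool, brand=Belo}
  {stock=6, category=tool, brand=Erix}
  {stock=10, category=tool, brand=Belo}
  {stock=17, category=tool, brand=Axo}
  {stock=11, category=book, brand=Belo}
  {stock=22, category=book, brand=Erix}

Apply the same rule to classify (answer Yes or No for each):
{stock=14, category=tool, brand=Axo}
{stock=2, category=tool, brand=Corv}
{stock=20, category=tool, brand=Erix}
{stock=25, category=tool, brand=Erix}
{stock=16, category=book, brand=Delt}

All 'Yes' examples share one property — brand is Delt — and every 'No' example lacks it.
No: {stock=14, category=tool, brand=Axo}, since brand is Axo. No: {stock=2, category=tool, brand=Corv}, since brand is Corv. No: {stock=20, category=tool, brand=Erix}, since brand is Erix. No: {stock=25, category=tool, brand=Erix}, since brand is Erix. Yes: {stock=16, category=book, brand=Delt}, since brand is Delt.

No, No, No, No, Yes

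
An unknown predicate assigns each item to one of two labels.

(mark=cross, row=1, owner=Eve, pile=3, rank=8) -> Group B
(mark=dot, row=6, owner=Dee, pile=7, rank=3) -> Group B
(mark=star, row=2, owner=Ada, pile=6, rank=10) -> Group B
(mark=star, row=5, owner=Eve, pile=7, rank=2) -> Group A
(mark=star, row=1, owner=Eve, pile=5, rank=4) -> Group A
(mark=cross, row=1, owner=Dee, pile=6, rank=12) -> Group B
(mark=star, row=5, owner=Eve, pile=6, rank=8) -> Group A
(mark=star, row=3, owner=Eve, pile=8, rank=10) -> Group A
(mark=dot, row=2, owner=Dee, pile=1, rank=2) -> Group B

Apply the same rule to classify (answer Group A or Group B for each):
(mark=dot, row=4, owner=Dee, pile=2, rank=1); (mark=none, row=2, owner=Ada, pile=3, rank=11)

Rule: mark is star AND owner is Eve. This holds for each 'Group A' example and fails for each 'Group B' one.
(mark=dot, row=4, owner=Dee, pile=2, rank=1): mark is dot, owner is Dee — doesn't qualify, so Group B. (mark=none, row=2, owner=Ada, pile=3, rank=11): mark is none, owner is Ada — doesn't qualify, so Group B.

Group B, Group B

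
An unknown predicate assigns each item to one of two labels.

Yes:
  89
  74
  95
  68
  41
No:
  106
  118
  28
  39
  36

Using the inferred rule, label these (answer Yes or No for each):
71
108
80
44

Yes, No, Yes, Yes

All 'Yes' examples share one property — ≡ 2 (mod 3) — and every 'No' example lacks it.
Yes: 71, since 71 mod 3 = 2. No: 108, since 108 mod 3 = 0. Yes: 80, since 80 mod 3 = 2. Yes: 44, since 44 mod 3 = 2.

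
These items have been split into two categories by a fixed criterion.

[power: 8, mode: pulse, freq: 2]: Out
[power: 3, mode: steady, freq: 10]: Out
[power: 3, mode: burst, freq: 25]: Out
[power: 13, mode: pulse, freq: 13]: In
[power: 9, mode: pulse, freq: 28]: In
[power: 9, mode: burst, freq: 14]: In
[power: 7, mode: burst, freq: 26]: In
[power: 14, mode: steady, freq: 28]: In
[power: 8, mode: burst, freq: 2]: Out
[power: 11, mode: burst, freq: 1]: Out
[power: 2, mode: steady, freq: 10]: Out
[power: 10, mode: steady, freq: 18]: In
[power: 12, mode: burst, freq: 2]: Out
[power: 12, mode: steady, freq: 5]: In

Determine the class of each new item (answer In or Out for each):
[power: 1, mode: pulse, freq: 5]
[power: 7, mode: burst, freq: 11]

Every 'In' example satisfies: power ≥ 7 AND freq ≥ 5. None of the 'Out' examples do.
[power: 1, mode: pulse, freq: 5]: power = 1, freq = 5, does not satisfy this → Out. [power: 7, mode: burst, freq: 11]: power = 7, freq = 11, matches → In.

Out, In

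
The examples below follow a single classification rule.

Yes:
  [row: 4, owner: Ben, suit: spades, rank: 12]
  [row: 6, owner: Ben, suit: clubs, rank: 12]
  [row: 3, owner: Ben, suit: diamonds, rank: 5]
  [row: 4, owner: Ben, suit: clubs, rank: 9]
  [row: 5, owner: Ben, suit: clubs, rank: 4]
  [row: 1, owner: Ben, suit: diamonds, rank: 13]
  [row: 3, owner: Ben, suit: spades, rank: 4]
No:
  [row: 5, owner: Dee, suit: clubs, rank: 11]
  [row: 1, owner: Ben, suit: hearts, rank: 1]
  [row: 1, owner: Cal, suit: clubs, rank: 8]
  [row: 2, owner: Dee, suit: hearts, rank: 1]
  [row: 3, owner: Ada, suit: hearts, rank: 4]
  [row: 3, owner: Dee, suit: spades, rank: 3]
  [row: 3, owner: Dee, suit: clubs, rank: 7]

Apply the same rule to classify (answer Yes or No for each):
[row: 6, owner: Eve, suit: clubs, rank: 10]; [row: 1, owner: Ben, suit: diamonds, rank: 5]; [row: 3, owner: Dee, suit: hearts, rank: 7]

No, Yes, No

The rule appears to be: owner is Ben AND rank ≥ 3.
No: [row: 6, owner: Eve, suit: clubs, rank: 10], since owner is Eve, rank = 10.
Yes: [row: 1, owner: Ben, suit: diamonds, rank: 5], since owner is Ben, rank = 5.
No: [row: 3, owner: Dee, suit: hearts, rank: 7], since owner is Dee, rank = 7.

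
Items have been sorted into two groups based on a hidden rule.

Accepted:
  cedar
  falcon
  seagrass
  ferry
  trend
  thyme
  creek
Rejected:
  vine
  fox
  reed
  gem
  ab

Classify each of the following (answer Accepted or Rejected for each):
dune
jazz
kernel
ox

Rejected, Rejected, Accepted, Rejected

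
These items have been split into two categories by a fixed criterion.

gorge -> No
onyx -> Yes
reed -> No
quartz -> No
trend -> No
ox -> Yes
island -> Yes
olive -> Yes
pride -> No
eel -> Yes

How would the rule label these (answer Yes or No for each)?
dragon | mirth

The common property of the 'Yes' items is: starts with a vowel. No 'No' item has it.
dragon → starts with 'd' → No. mirth → starts with 'm' → No.

No, No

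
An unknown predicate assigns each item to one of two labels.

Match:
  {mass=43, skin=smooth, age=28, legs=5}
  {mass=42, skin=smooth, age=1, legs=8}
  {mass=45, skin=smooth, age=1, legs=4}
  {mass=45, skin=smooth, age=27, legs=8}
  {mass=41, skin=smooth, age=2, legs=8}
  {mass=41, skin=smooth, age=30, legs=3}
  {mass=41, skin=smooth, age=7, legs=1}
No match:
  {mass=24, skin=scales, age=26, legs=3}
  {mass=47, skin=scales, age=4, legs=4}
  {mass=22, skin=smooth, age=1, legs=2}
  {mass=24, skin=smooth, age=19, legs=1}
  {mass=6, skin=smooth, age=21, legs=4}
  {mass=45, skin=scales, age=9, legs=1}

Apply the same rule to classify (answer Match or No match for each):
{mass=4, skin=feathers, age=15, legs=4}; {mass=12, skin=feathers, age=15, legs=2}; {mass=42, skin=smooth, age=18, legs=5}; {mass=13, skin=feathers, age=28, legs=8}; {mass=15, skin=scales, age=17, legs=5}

The classifier is using: skin is smooth AND mass ≥ 41.
{mass=4, skin=feathers, age=15, legs=4} → skin is feathers, mass = 4 → No match.
{mass=12, skin=feathers, age=15, legs=2} → skin is feathers, mass = 12 → No match.
{mass=42, skin=smooth, age=18, legs=5} → skin is smooth, mass = 42 → Match.
{mass=13, skin=feathers, age=28, legs=8} → skin is feathers, mass = 13 → No match.
{mass=15, skin=scales, age=17, legs=5} → skin is scales, mass = 15 → No match.

No match, No match, Match, No match, No match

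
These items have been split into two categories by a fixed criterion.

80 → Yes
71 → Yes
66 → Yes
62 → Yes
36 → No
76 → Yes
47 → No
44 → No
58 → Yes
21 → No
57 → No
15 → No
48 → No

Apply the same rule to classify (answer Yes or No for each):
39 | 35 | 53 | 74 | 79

No, No, No, Yes, Yes

The common property of the 'Yes' items is: at least 58. No 'No' item has it.
39 → 39 < 58 → No. 35 → 35 < 58 → No. 53 → 53 < 58 → No. 74 → 74 ≥ 58 → Yes. 79 → 79 ≥ 58 → Yes.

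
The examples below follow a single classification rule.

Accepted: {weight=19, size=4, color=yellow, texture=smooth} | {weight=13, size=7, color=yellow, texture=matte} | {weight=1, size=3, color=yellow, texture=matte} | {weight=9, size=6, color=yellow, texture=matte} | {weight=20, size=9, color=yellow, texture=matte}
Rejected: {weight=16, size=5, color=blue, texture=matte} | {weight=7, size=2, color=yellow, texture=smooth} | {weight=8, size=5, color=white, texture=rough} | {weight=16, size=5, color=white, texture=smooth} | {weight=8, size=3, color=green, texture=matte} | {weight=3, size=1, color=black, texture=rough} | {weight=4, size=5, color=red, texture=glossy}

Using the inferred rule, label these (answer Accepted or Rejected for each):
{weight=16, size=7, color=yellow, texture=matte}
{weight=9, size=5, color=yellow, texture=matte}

Accepted, Accepted

Rule: color is yellow AND size ≥ 3. This holds for each 'Accepted' example and fails for each 'Rejected' one.
{weight=16, size=7, color=yellow, texture=matte}: color is yellow, size = 7 — satisfies this, so Accepted. {weight=9, size=5, color=yellow, texture=matte}: color is yellow, size = 5 — satisfies this, so Accepted.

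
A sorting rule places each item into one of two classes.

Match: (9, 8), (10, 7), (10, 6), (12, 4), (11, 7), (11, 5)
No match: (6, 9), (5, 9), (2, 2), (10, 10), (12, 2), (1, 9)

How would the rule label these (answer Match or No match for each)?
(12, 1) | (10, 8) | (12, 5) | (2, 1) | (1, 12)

No match, Match, Match, No match, No match

'Match' ⟺ first > second AND sum ≥ 15.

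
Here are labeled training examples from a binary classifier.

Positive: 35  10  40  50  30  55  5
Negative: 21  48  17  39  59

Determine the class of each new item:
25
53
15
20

The distinguishing property — multiple of 5 — holds for all the 'Positive' cases and none of the 'Negative' cases.
25: Positive (25 = 5·5).
53: Negative (53 = 5·10 + 3).
15: Positive (15 = 5·3).
20: Positive (20 = 5·4).

Positive, Negative, Positive, Positive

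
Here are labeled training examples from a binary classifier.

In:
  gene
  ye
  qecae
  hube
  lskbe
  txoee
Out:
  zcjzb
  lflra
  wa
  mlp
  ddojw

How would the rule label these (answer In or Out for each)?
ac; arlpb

'In' ⟺ contains 'e'.
ac: no 'e', does not satisfy this → Out. arlpb: no 'e', does not satisfy this → Out.

Out, Out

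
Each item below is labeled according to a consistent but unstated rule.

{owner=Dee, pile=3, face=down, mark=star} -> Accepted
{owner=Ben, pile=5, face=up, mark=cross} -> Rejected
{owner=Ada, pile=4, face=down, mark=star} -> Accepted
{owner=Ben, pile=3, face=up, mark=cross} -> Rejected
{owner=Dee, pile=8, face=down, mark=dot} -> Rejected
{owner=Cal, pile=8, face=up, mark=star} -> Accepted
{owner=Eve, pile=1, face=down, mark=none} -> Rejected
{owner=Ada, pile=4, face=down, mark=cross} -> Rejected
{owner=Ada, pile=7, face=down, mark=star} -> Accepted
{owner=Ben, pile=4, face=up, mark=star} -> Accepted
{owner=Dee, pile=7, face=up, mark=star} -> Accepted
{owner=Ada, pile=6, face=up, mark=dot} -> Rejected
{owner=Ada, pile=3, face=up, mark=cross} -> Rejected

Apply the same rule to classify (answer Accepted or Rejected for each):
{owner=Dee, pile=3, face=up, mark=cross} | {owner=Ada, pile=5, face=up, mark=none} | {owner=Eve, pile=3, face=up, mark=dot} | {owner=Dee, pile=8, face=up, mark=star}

Rejected, Rejected, Rejected, Accepted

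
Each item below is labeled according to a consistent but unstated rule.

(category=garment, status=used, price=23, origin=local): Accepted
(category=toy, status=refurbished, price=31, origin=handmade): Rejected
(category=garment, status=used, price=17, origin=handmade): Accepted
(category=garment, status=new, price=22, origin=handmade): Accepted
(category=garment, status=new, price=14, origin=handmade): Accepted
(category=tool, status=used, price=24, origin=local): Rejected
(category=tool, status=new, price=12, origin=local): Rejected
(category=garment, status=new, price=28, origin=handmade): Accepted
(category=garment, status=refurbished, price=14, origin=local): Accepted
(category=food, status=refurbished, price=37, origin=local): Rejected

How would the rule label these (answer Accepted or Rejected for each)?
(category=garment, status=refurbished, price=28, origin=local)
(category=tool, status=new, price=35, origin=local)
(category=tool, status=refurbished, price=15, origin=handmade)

Accepted, Rejected, Rejected

A rule that fits every label: category is garment — true of each 'Accepted' example, false of each 'Rejected' one.
(category=garment, status=refurbished, price=28, origin=local): category is garment, has this property → Accepted. (category=tool, status=new, price=35, origin=local): category is tool, does not satisfy this → Rejected. (category=tool, status=refurbished, price=15, origin=handmade): category is tool, does not satisfy this → Rejected.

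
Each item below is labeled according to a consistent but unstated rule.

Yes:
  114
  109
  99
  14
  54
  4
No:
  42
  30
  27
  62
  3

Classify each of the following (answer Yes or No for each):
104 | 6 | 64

Yes, No, Yes

'Yes' ⟺ ≡ 4 (mod 5).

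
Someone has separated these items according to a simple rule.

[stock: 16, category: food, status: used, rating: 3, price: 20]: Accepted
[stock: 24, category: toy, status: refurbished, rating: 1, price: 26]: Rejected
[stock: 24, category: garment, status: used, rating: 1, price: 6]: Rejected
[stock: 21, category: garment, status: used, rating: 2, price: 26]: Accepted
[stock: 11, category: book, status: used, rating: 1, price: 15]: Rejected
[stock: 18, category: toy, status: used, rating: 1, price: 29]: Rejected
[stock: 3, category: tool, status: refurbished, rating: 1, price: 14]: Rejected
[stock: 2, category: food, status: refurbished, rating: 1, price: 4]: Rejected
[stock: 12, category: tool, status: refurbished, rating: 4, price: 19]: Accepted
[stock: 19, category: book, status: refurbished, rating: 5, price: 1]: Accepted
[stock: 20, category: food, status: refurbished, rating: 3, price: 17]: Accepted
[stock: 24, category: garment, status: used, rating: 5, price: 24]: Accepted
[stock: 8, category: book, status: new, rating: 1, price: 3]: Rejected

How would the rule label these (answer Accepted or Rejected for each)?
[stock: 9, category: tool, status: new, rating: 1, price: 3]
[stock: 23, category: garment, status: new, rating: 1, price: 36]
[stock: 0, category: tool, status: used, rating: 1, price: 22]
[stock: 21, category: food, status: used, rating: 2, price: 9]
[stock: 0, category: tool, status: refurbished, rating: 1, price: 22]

The common property of the 'Accepted' items is: rating ≥ 2. No 'Rejected' item has it.
Rejected: [stock: 9, category: tool, status: new, rating: 1, price: 3], since rating = 1.
Rejected: [stock: 23, category: garment, status: new, rating: 1, price: 36], since rating = 1.
Rejected: [stock: 0, category: tool, status: used, rating: 1, price: 22], since rating = 1.
Accepted: [stock: 21, category: food, status: used, rating: 2, price: 9], since rating = 2.
Rejected: [stock: 0, category: tool, status: refurbished, rating: 1, price: 22], since rating = 1.

Rejected, Rejected, Rejected, Accepted, Rejected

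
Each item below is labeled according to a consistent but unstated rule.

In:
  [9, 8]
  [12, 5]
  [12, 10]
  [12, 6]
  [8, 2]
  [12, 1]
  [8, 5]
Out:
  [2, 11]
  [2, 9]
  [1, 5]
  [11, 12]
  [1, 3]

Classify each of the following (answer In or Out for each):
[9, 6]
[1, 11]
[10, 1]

All 'In' examples share one property — first > second — and every 'Out' example lacks it.
[9, 6]: 9 > 6 — passes, so In. [1, 11]: 1 < 11 — doesn't qualify, so Out. [10, 1]: 10 > 1 — passes, so In.

In, Out, In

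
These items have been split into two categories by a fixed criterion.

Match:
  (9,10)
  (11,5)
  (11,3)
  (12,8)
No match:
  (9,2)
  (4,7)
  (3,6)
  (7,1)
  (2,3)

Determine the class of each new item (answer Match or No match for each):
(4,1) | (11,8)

Rule: sum ≥ 14. This holds for each 'Match' example and fails for each 'No match' one.
(4,1): 4+1 = 5, does not fit → No match.
(11,8): 11+8 = 19, checks out → Match.

No match, Match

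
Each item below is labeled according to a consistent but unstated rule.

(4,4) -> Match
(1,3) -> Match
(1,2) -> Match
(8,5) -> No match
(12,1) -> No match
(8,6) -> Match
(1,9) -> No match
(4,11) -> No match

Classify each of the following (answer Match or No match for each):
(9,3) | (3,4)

The simplest hypothesis consistent with all the labels is: |first − second| ≤ 2.

No match, Match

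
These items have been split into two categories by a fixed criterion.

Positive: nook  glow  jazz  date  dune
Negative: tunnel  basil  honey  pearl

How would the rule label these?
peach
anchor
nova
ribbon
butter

Negative, Negative, Positive, Negative, Negative

The simplest hypothesis consistent with all the labels is: length 4.
peach — length 5, hence Negative. anchor — length 6, hence Negative. nova — length 4, hence Positive. ribbon — length 6, hence Negative. butter — length 6, hence Negative.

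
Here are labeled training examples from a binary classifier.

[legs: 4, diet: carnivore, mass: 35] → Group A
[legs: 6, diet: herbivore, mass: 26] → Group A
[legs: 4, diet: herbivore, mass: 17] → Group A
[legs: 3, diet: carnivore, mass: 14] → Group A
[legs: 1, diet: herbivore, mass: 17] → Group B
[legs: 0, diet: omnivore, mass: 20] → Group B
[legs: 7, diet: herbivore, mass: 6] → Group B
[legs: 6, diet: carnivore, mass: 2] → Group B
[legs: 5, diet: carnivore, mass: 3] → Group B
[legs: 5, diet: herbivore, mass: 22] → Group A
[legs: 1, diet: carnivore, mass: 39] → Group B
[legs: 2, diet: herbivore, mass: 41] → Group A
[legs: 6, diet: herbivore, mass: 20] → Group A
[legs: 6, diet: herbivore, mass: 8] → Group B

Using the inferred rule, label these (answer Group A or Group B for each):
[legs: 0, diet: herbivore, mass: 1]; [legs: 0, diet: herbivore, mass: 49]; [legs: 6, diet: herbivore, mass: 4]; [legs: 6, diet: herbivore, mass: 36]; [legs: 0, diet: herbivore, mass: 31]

A rule that fits every label: mass ≥ 14 AND legs ≥ 2 — true of each 'Group A' example, false of each 'Group B' one.
[legs: 0, diet: herbivore, mass: 1]: mass = 1, legs = 0 — doesn't match, so Group B.
[legs: 0, diet: herbivore, mass: 49]: mass = 49, legs = 0 — doesn't match, so Group B.
[legs: 6, diet: herbivore, mass: 4]: mass = 4, legs = 6 — doesn't match, so Group B.
[legs: 6, diet: herbivore, mass: 36]: mass = 36, legs = 6 — checks out, so Group A.
[legs: 0, diet: herbivore, mass: 31]: mass = 31, legs = 0 — doesn't match, so Group B.

Group B, Group B, Group B, Group A, Group B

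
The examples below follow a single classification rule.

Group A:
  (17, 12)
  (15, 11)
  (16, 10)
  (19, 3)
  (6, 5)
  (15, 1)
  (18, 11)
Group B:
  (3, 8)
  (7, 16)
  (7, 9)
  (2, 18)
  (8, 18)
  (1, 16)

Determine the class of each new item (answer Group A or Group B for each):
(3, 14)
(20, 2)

Group B, Group A

'Group A' ⟺ first > second.
Group B: (3, 14), since 3 < 14.
Group A: (20, 2), since 20 > 2.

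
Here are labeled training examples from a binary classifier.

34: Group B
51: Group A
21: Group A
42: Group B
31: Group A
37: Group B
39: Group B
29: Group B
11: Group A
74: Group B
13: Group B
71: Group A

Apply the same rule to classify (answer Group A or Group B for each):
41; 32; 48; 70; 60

Group A, Group B, Group B, Group B, Group B

A rule that fits every label: ends in digit 1 — true of each 'Group A' example, false of each 'Group B' one.
Group A: 41, since last digit 1.
Group B: 32, since last digit 2.
Group B: 48, since last digit 8.
Group B: 70, since last digit 0.
Group B: 60, since last digit 0.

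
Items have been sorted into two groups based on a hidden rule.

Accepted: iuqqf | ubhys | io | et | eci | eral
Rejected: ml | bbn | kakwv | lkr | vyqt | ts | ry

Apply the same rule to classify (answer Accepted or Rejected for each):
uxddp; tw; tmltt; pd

Accepted, Rejected, Rejected, Rejected

Rule: starts with a vowel. This holds for each 'Accepted' example and fails for each 'Rejected' one.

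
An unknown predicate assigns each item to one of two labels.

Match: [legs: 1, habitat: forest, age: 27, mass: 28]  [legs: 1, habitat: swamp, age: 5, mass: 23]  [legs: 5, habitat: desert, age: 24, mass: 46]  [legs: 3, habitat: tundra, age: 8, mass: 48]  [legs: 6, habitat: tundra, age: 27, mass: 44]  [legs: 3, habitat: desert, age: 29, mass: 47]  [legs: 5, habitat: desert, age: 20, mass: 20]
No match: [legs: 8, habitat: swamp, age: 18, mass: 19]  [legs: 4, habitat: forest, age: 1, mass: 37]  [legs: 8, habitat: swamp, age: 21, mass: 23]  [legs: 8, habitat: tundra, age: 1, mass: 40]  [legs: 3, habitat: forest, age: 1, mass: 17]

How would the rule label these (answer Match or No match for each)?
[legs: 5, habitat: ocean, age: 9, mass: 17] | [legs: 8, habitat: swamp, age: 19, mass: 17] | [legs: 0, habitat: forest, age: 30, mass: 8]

Match, No match, Match

The simplest hypothesis consistent with all the labels is: legs ≤ 6 AND age ≥ 5.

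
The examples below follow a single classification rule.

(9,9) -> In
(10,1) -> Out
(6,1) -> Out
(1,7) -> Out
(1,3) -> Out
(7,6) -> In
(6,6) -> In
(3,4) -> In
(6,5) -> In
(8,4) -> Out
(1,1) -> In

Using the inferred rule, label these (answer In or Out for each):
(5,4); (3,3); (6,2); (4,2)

In, In, Out, Out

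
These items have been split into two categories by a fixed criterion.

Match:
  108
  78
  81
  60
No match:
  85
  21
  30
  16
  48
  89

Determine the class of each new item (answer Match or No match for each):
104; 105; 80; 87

No match, Match, No match, Match

One predicate separates the groups cleanly: multiple of 3 AND at least 60.
104: No match (104 = 3·34 + 2, 104 ≥ 60). 105: Match (105 = 3·35, 105 ≥ 60). 80: No match (80 = 3·26 + 2, 80 ≥ 60). 87: Match (87 = 3·29, 87 ≥ 60).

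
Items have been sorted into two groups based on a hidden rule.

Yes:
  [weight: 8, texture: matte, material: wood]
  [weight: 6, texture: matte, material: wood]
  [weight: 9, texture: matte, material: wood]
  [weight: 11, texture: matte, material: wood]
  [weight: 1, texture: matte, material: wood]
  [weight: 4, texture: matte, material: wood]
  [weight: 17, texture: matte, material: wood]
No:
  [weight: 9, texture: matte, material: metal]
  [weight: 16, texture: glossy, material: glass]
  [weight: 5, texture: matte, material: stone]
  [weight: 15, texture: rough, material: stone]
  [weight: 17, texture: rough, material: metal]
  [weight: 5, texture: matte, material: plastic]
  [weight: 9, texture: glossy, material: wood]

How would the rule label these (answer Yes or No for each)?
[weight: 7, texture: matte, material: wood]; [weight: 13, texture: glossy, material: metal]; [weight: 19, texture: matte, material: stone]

The classifier is using: material is wood AND texture is matte.
[weight: 7, texture: matte, material: wood]: Yes (material is wood, texture is matte).
[weight: 13, texture: glossy, material: metal]: No (material is metal, texture is glossy).
[weight: 19, texture: matte, material: stone]: No (material is stone, texture is matte).

Yes, No, No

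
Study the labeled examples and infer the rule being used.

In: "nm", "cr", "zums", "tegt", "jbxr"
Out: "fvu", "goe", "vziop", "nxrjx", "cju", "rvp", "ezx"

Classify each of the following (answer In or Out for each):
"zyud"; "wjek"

In, In

The distinguishing property — even length — holds for all the 'In' cases and none of the 'Out' cases.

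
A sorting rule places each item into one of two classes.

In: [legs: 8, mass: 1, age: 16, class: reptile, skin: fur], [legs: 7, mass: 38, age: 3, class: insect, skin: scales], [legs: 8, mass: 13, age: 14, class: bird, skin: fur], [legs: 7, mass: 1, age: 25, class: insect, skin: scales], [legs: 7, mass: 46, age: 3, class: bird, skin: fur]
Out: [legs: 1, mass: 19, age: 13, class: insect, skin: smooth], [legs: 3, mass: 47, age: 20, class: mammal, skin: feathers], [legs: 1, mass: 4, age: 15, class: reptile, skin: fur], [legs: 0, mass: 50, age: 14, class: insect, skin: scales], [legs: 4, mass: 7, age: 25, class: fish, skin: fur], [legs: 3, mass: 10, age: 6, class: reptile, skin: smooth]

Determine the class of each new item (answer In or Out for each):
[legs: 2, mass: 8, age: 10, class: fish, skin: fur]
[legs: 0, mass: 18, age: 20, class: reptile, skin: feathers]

The distinguishing property — legs ≥ 7 — holds for all the 'In' cases and none of the 'Out' cases.
[legs: 2, mass: 8, age: 10, class: fish, skin: fur]: Out (legs = 2). [legs: 0, mass: 18, age: 20, class: reptile, skin: feathers]: Out (legs = 0).

Out, Out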